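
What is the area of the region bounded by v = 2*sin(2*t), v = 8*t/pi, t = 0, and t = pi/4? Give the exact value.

1 - pi/4

On [0, pi/4], (2*sin(2*t)) - (8*t/pi) = -8*t/pi + 2*sin(2*t) is ≥ 0 throughout, so the area is a single integral of |-8*t/pi + 2*sin(2*t)|.
∫[0,pi/4] (-8*t/pi + 2*sin(2*t)) dt = 1 - pi/4.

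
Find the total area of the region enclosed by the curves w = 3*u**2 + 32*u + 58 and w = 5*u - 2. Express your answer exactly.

Set the curves equal: 3*u**2 + 32*u + 58 = 5*u - 2, so 3*u**2 + 27*u + 60 = 0, which factors as 3*(u + 4)*(u + 5) = 0. The curves meet at u = -5, -4.
On [-5, -4], w = 5*u - 2 is on top; that piece has area ∫[-5,-4] (-(3*u**2 + 27*u + 60)) du = 1/2.

1/2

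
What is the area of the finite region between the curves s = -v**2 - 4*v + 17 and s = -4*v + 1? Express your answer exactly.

Both boundary curves give s as a function of v, so integrate with respect to v. Setting them equal: -v**2 + 16 = 0, i.e. -(v - 4)*(v + 4) = 0, so they meet at v = -4, 4.
For v in [-4, 4], s = -v**2 - 4*v + 17 is on the right; area = ∫[-4,4] (-v**2 + 16) dv = 256/3.

256/3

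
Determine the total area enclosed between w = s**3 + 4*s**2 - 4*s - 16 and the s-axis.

The curve meets the s-axis where s**3 + 4*s**2 - 4*s - 16 = 0, i.e. (s - 2)*(s + 2)*(s + 4) = 0, at s = -4, -2, 2.
On [-4, -2] the curve lies above the axis; ∫[-4,-2] (s**3 + 4*s**2 - 4*s - 16) ds = 20/3, giving area 20/3.
On [-2, 2] the curve lies below the axis; ∫[-2,2] (s**3 + 4*s**2 - 4*s - 16) ds = -128/3, giving area 128/3.
Total area = 20/3 + 128/3 = 148/3.

148/3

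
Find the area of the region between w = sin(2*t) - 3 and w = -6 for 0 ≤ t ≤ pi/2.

On [0, pi/2], (sin(2*t) - 3) - (-6) = sin(2*t) + 3 is ≥ 0 throughout, so the area is a single integral of |sin(2*t) + 3|.
∫[0,pi/2] (sin(2*t) + 3) dt = 1 + 3*pi/2.

1 + 3*pi/2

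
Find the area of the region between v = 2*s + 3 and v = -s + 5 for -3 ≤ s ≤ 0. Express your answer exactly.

39/2

On [-3, 0], (2*s + 3) - (-s + 5) = 3*s - 2 is ≤ 0 throughout, so the area is a single integral of |3*s - 2|.
∫[-3,0] (3*s - 2) ds = -39/2; the area of that piece is 39/2.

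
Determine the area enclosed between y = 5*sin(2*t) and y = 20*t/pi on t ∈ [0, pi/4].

5/2 - 5*pi/8

On [0, pi/4], (5*sin(2*t)) - (20*t/pi) = -20*t/pi + 5*sin(2*t) is ≥ 0 throughout, so the area is a single integral of |-20*t/pi + 5*sin(2*t)|.
∫[0,pi/4] (-20*t/pi + 5*sin(2*t)) dt = 5/2 - 5*pi/8.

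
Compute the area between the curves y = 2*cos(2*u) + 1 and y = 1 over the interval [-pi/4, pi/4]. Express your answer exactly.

On [-pi/4, pi/4], (2*cos(2*u) + 1) - (1) = 2*cos(2*u) is ≥ 0 throughout, so the area is a single integral of |2*cos(2*u)|.
∫[-pi/4,pi/4] (2*cos(2*u)) du = 2.

2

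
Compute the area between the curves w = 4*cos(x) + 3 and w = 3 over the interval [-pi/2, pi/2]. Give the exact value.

On [-pi/2, pi/2], (4*cos(x) + 3) - (3) = 4*cos(x) is ≥ 0 throughout, so the area is a single integral of |4*cos(x)|.
∫[-pi/2,pi/2] (4*cos(x)) dx = 8.

8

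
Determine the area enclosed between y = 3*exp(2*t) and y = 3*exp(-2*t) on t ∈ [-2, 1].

-6 + 3*exp(-4)/2 + 3*exp(-2)/2 + 3*exp(2)/2 + 3*exp(4)/2

The difference (3*exp(2*t)) - (3*exp(-2*t)) = 3*exp(2*t) - 3*exp(-2*t) changes sign at t = 0 inside [-2, 1], so split the integral there.
∫[-2,0] (3*exp(2*t) - 3*exp(-2*t)) dt = -3*exp(4)/2 - 3*exp(-4)/2 + 3; the area of that piece is -3 + 3*exp(-4)/2 + 3*exp(4)/2.
∫[0,1] (3*exp(2*t) - 3*exp(-2*t)) dt = -3 + 3*exp(-2)/2 + 3*exp(2)/2.
Total area = (-3 + 3*exp(-4)/2 + 3*exp(4)/2) + (-3 + 3*exp(-2)/2 + 3*exp(2)/2) = -6 + 3*exp(-4)/2 + 3*exp(-2)/2 + 3*exp(2)/2 + 3*exp(4)/2.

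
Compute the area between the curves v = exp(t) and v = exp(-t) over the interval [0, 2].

-2 + exp(-2) + exp(2)

On [0, 2], (exp(t)) - (exp(-t)) = exp(t) - exp(-t) is ≥ 0 throughout, so the area is a single integral of |exp(t) - exp(-t)|.
∫[0,2] (exp(t) - exp(-t)) dt = -2 + exp(-2) + exp(2).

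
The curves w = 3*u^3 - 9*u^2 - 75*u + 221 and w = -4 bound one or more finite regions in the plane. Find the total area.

1572

Set the curves equal: 3*u^3 - 9*u^2 - 75*u + 221 = -4, so 3*u^3 - 9*u^2 - 75*u + 225 = 0, which factors as 3*(u - 5)*(u - 3)*(u + 5) = 0. The curves meet at u = -5, 3, 5.
On [-5, 3], w = 3*u^3 - 9*u^2 - 75*u + 221 is on top; that piece has area ∫[-5,3] (3*u^3 - 9*u^2 - 75*u + 225) du = 1536.
On [3, 5], w = -4 is on top; that piece has area ∫[3,5] (-(3*u^3 - 9*u^2 - 75*u + 225)) du = 36.
Total enclosed area = 1536 + 36 = 1572.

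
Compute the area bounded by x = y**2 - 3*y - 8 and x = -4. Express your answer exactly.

125/6

Both boundary curves give x as a function of y, so integrate with respect to y. Setting them equal: y**2 - 3*y - 4 = 0, i.e. (y - 4)*(y + 1) = 0, so they meet at y = -1, 4.
For y in [-1, 4], x = y**2 - 3*y - 8 is on the left; area = ∫[-1,4] (-(y**2 - 3*y - 4)) dy = 125/6.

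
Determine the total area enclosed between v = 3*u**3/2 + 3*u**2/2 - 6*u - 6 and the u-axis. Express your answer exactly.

The curve meets the u-axis where 3*u**3/2 + 3*u**2/2 - 6*u - 6 = 0, i.e. 3*(u - 2)*(u + 1)*(u + 2)/2 = 0, at u = -2, -1, 2.
On [-2, -1] the curve lies above the axis; ∫[-2,-1] (3*u**3/2 + 3*u**2/2 - 6*u - 6) du = 7/8, giving area 7/8.
On [-1, 2] the curve lies below the axis; ∫[-1,2] (3*u**3/2 + 3*u**2/2 - 6*u - 6) du = -135/8, giving area 135/8.
Total area = 7/8 + 135/8 = 71/4.

71/4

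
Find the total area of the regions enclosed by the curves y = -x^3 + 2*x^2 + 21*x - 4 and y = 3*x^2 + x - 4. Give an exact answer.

2521/12

Set the curves equal: -x^3 + 2*x^2 + 21*x - 4 = 3*x^2 + x - 4, so -x^3 - x^2 + 20*x = 0, which factors as -x*(x - 4)*(x + 5) = 0. The curves meet at x = -5, 0, 4.
On [-5, 0], y = 3*x^2 + x - 4 is on top; that piece has area ∫[-5,0] (-(-x^3 - x^2 + 20*x)) dx = 1625/12.
On [0, 4], y = -x^3 + 2*x^2 + 21*x - 4 is on top; that piece has area ∫[0,4] (-x^3 - x^2 + 20*x) dx = 224/3.
Total enclosed area = 1625/12 + 224/3 = 2521/12.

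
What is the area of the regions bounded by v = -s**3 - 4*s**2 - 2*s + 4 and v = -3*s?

253/12

Set the curves equal: -s**3 - 4*s**2 - 2*s + 4 = -3*s, so -s**3 - 4*s**2 + s + 4 = 0, which factors as -(s - 1)*(s + 1)*(s + 4) = 0. The curves meet at s = -4, -1, 1.
On [-4, -1], v = -3*s is on top; that piece has area ∫[-4,-1] (-(-s**3 - 4*s**2 + s + 4)) ds = 63/4.
On [-1, 1], v = -s**3 - 4*s**2 - 2*s + 4 is on top; that piece has area ∫[-1,1] (-s**3 - 4*s**2 + s + 4) ds = 16/3.
Total enclosed area = 63/4 + 16/3 = 253/12.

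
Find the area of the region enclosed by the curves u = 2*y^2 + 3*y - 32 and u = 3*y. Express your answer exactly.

512/3

Both boundary curves give u as a function of y, so integrate with respect to y. Setting them equal: 2*y^2 - 32 = 0, i.e. 2*(y - 4)*(y + 4) = 0, so they meet at y = -4, 4.
For y in [-4, 4], u = 2*y^2 + 3*y - 32 is on the left; area = ∫[-4,4] (-(2*y^2 - 32)) dy = 512/3.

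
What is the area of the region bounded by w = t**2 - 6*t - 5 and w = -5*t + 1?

125/6

Set the curves equal: t**2 - 6*t - 5 = -5*t + 1, so t**2 - t - 6 = 0, which factors as (t - 3)*(t + 2) = 0. The curves meet at t = -2, 3.
On [-2, 3], w = -5*t + 1 is on top; that piece has area ∫[-2,3] (-(t**2 - t - 6)) dt = 125/6.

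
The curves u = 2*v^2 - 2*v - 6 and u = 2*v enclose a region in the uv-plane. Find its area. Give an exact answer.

64/3

Both boundary curves give u as a function of v, so integrate with respect to v. Setting them equal: 2*v^2 - 4*v - 6 = 0, i.e. 2*(v - 3)*(v + 1) = 0, so they meet at v = -1, 3.
For v in [-1, 3], u = 2*v^2 - 2*v - 6 is on the left; area = ∫[-1,3] (-(2*v^2 - 4*v - 6)) dv = 64/3.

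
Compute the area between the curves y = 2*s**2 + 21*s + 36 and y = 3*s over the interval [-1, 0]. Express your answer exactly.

On [-1, 0], (2*s**2 + 21*s + 36) - (3*s) = 2*s**2 + 18*s + 36 is ≥ 0 throughout, so the area is a single integral of |2*s**2 + 18*s + 36|.
∫[-1,0] (2*s**2 + 18*s + 36) ds = 83/3.

83/3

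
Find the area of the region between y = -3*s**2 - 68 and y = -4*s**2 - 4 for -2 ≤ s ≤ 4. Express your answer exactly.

360

On [-2, 4], (-3*s**2 - 68) - (-4*s**2 - 4) = s**2 - 64 is ≤ 0 throughout, so the area is a single integral of |s**2 - 64|.
∫[-2,4] (s**2 - 64) ds = -360; the area of that piece is 360.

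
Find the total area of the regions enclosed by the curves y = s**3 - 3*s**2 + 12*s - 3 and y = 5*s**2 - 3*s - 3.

253/12

Set the curves equal: s**3 - 3*s**2 + 12*s - 3 = 5*s**2 - 3*s - 3, so s**3 - 8*s**2 + 15*s = 0, which factors as s*(s - 5)*(s - 3) = 0. The curves meet at s = 0, 3, 5.
On [0, 3], y = s**3 - 3*s**2 + 12*s - 3 is on top; that piece has area ∫[0,3] (s**3 - 8*s**2 + 15*s) ds = 63/4.
On [3, 5], y = 5*s**2 - 3*s - 3 is on top; that piece has area ∫[3,5] (-(s**3 - 8*s**2 + 15*s)) ds = 16/3.
Total enclosed area = 63/4 + 16/3 = 253/12.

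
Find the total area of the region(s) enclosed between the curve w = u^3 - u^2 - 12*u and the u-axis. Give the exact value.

937/12

The curve meets the u-axis where u^3 - u^2 - 12*u = 0, i.e. u*(u - 4)*(u + 3) = 0, at u = -3, 0, 4.
On [-3, 0] the curve lies above the axis; ∫[-3,0] (u^3 - u^2 - 12*u) du = 99/4, giving area 99/4.
On [0, 4] the curve lies below the axis; ∫[0,4] (u^3 - u^2 - 12*u) du = -160/3, giving area 160/3.
Total area = 99/4 + 160/3 = 937/12.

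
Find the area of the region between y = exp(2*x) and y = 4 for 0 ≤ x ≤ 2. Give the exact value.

-23/2 + 8*log(2) + exp(4)/2

The difference (exp(2*x)) - (4) = exp(2*x) - 4 changes sign at x = log(2) inside [0, 2], so split the integral there.
∫[0,log(2)] (exp(2*x) - 4) dx = 3/2 - log(16); the area of that piece is -3/2 + log(16).
∫[log(2),2] (exp(2*x) - 4) dx = -10 + 4*log(2) + exp(4)/2.
Total area = (-3/2 + log(16)) + (-10 + 4*log(2) + exp(4)/2) = -23/2 + 8*log(2) + exp(4)/2.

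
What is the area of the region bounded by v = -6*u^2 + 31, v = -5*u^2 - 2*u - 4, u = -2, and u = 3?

505/3

On [-2, 3], (-6*u^2 + 31) - (-5*u^2 - 2*u - 4) = -u^2 + 2*u + 35 is ≥ 0 throughout, so the area is a single integral of |-u^2 + 2*u + 35|.
∫[-2,3] (-u^2 + 2*u + 35) du = 505/3.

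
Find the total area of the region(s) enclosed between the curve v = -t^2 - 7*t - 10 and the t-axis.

The curve meets the t-axis where -t^2 - 7*t - 10 = 0, i.e. -(t + 2)*(t + 5) = 0, at t = -5, -2.
On [-5, -2] the curve lies above the axis; ∫[-5,-2] (-t^2 - 7*t - 10) dt = 9/2, giving area 9/2.

9/2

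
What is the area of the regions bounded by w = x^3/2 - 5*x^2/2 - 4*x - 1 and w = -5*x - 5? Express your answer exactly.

253/24

Set the curves equal: x^3/2 - 5*x^2/2 - 4*x - 1 = -5*x - 5, so x^3/2 - 5*x^2/2 + x + 4 = 0, which factors as (x - 4)*(x - 2)*(x + 1)/2 = 0. The curves meet at x = -1, 2, 4.
On [-1, 2], w = x^3/2 - 5*x^2/2 - 4*x - 1 is on top; that piece has area ∫[-1,2] (x^3/2 - 5*x^2/2 + x + 4) dx = 63/8.
On [2, 4], w = -5*x - 5 is on top; that piece has area ∫[2,4] (-(x^3/2 - 5*x^2/2 + x + 4)) dx = 8/3.
Total enclosed area = 63/8 + 8/3 = 253/24.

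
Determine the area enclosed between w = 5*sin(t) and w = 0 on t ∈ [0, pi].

On [0, pi], (5*sin(t)) - (0) = 5*sin(t) is ≥ 0 throughout, so the area is a single integral of |5*sin(t)|.
∫[0,pi] (5*sin(t)) dt = 10.

10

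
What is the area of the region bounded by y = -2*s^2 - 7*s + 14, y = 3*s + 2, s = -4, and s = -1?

On [-4, -1], (-2*s^2 - 7*s + 14) - (3*s + 2) = -2*s^2 - 10*s + 12 is ≥ 0 throughout, so the area is a single integral of |-2*s^2 - 10*s + 12|.
∫[-4,-1] (-2*s^2 - 10*s + 12) ds = 69.

69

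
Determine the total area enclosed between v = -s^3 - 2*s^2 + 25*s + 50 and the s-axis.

The curve meets the s-axis where -s^3 - 2*s^2 + 25*s + 50 = 0, i.e. -(s - 5)*(s + 2)*(s + 5) = 0, at s = -5, -2, 5.
On [-5, -2] the curve lies below the axis; ∫[-5,-2] (-s^3 - 2*s^2 + 25*s + 50) ds = -153/4, giving area 153/4.
On [-2, 5] the curve lies above the axis; ∫[-2,5] (-s^3 - 2*s^2 + 25*s + 50) ds = 4459/12, giving area 4459/12.
Total area = 153/4 + 4459/12 = 2459/6.

2459/6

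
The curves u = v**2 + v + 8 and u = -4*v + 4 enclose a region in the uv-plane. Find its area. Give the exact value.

9/2

Both boundary curves give u as a function of v, so integrate with respect to v. Setting them equal: v**2 + 5*v + 4 = 0, i.e. (v + 1)*(v + 4) = 0, so they meet at v = -4, -1.
For v in [-4, -1], u = v**2 + v + 8 is on the left; area = ∫[-4,-1] (-(v**2 + 5*v + 4)) dv = 9/2.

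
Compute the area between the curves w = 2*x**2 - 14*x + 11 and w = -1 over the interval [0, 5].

The difference (2*x**2 - 14*x + 11) - (-1) = 2*x**2 - 14*x + 12 changes sign at x = 1 inside [0, 5], so split the integral there.
∫[0,1] (2*x**2 - 14*x + 12) dx = 17/3.
∫[1,5] (2*x**2 - 14*x + 12) dx = -112/3; the area of that piece is 112/3.
Total area = 17/3 + 112/3 = 43.

43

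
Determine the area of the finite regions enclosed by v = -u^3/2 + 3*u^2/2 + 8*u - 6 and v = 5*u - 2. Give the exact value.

81/4

Set the curves equal: -u^3/2 + 3*u^2/2 + 8*u - 6 = 5*u - 2, so -u^3/2 + 3*u^2/2 + 3*u - 4 = 0, which factors as -(u - 4)*(u - 1)*(u + 2)/2 = 0. The curves meet at u = -2, 1, 4.
On [-2, 1], v = 5*u - 2 is on top; that piece has area ∫[-2,1] (-(-u^3/2 + 3*u^2/2 + 3*u - 4)) du = 81/8.
On [1, 4], v = -u^3/2 + 3*u^2/2 + 8*u - 6 is on top; that piece has area ∫[1,4] (-u^3/2 + 3*u^2/2 + 3*u - 4) du = 81/8.
Total enclosed area = 81/8 + 81/8 = 81/4.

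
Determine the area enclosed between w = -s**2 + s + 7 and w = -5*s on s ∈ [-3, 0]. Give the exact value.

67/3

The difference (-s**2 + s + 7) - (-5*s) = -s**2 + 6*s + 7 changes sign at s = -1 inside [-3, 0], so split the integral there.
∫[-3,-1] (-s**2 + 6*s + 7) ds = -56/3; the area of that piece is 56/3.
∫[-1,0] (-s**2 + 6*s + 7) ds = 11/3.
Total area = 56/3 + 11/3 = 67/3.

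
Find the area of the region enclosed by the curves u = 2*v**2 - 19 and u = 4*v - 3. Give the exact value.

72

Both boundary curves give u as a function of v, so integrate with respect to v. Setting them equal: 2*v**2 - 4*v - 16 = 0, i.e. 2*(v - 4)*(v + 2) = 0, so they meet at v = -2, 4.
For v in [-2, 4], u = 2*v**2 - 19 is on the left; area = ∫[-2,4] (-(2*v**2 - 4*v - 16)) dv = 72.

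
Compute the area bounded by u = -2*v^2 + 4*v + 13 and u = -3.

72

Both boundary curves give u as a function of v, so integrate with respect to v. Setting them equal: -2*v^2 + 4*v + 16 = 0, i.e. -2*(v - 4)*(v + 2) = 0, so they meet at v = -2, 4.
For v in [-2, 4], u = -2*v^2 + 4*v + 13 is on the right; area = ∫[-2,4] (-2*v^2 + 4*v + 16) dv = 72.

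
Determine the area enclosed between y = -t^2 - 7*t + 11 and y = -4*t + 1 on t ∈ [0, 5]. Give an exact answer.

311/6

The difference (-t^2 - 7*t + 11) - (-4*t + 1) = -t^2 - 3*t + 10 changes sign at t = 2 inside [0, 5], so split the integral there.
∫[0,2] (-t^2 - 3*t + 10) dt = 34/3.
∫[2,5] (-t^2 - 3*t + 10) dt = -81/2; the area of that piece is 81/2.
Total area = 34/3 + 81/2 = 311/6.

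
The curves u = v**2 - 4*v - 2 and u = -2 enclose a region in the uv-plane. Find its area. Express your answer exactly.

Both boundary curves give u as a function of v, so integrate with respect to v. Setting them equal: v**2 - 4*v = 0, i.e. v*(v - 4) = 0, so they meet at v = 0, 4.
For v in [0, 4], u = v**2 - 4*v - 2 is on the left; area = ∫[0,4] (-(v**2 - 4*v)) dv = 32/3.

32/3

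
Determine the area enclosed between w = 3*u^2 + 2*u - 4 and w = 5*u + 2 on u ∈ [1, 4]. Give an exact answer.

59/2

The difference (3*u^2 + 2*u - 4) - (5*u + 2) = 3*u^2 - 3*u - 6 changes sign at u = 2 inside [1, 4], so split the integral there.
∫[1,2] (3*u^2 - 3*u - 6) du = -7/2; the area of that piece is 7/2.
∫[2,4] (3*u^2 - 3*u - 6) du = 26.
Total area = 7/2 + 26 = 59/2.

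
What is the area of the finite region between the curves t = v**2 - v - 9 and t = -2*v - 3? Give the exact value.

Both boundary curves give t as a function of v, so integrate with respect to v. Setting them equal: v**2 + v - 6 = 0, i.e. (v - 2)*(v + 3) = 0, so they meet at v = -3, 2.
For v in [-3, 2], t = v**2 - v - 9 is on the left; area = ∫[-3,2] (-(v**2 + v - 6)) dv = 125/6.

125/6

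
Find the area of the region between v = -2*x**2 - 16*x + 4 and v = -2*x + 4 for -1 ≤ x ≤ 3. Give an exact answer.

262/3

The difference (-2*x**2 - 16*x + 4) - (-2*x + 4) = -2*x**2 - 14*x changes sign at x = 0 inside [-1, 3], so split the integral there.
∫[-1,0] (-2*x**2 - 14*x) dx = 19/3.
∫[0,3] (-2*x**2 - 14*x) dx = -81; the area of that piece is 81.
Total area = 19/3 + 81 = 262/3.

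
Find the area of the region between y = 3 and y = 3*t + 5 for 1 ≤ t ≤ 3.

On [1, 3], (3) - (3*t + 5) = -3*t - 2 is ≤ 0 throughout, so the area is a single integral of |-3*t - 2|.
∫[1,3] (-3*t - 2) dt = -16; the area of that piece is 16.

16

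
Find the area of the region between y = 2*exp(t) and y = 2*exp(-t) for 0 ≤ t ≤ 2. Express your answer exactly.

-4 + 2*exp(-2) + 2*exp(2)

On [0, 2], (2*exp(t)) - (2*exp(-t)) = 2*exp(t) - 2*exp(-t) is ≥ 0 throughout, so the area is a single integral of |2*exp(t) - 2*exp(-t)|.
∫[0,2] (2*exp(t) - 2*exp(-t)) dt = -4 + 2*exp(-2) + 2*exp(2).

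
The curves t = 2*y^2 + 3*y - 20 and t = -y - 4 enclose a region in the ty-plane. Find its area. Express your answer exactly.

72

Both boundary curves give t as a function of y, so integrate with respect to y. Setting them equal: 2*y^2 + 4*y - 16 = 0, i.e. 2*(y - 2)*(y + 4) = 0, so they meet at y = -4, 2.
For y in [-4, 2], t = 2*y^2 + 3*y - 20 is on the left; area = ∫[-4,2] (-(2*y^2 + 4*y - 16)) dy = 72.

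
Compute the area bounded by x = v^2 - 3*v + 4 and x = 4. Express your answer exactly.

Both boundary curves give x as a function of v, so integrate with respect to v. Setting them equal: v^2 - 3*v = 0, i.e. v*(v - 3) = 0, so they meet at v = 0, 3.
For v in [0, 3], x = v^2 - 3*v + 4 is on the left; area = ∫[0,3] (-(v^2 - 3*v)) dv = 9/2.

9/2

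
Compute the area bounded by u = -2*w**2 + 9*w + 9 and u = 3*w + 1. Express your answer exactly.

125/3

Both boundary curves give u as a function of w, so integrate with respect to w. Setting them equal: -2*w**2 + 6*w + 8 = 0, i.e. -2*(w - 4)*(w + 1) = 0, so they meet at w = -1, 4.
For w in [-1, 4], u = -2*w**2 + 9*w + 9 is on the right; area = ∫[-1,4] (-2*w**2 + 6*w + 8) dw = 125/3.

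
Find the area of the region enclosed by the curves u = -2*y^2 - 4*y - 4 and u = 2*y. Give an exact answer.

Both boundary curves give u as a function of y, so integrate with respect to y. Setting them equal: -2*y^2 - 6*y - 4 = 0, i.e. -2*(y + 1)*(y + 2) = 0, so they meet at y = -2, -1.
For y in [-2, -1], u = -2*y^2 - 4*y - 4 is on the right; area = ∫[-2,-1] (-2*y^2 - 6*y - 4) dy = 1/3.

1/3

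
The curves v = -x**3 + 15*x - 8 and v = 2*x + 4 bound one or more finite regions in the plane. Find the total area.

407/4

Set the curves equal: -x**3 + 15*x - 8 = 2*x + 4, so -x**3 + 13*x - 12 = 0, which factors as -(x - 3)*(x - 1)*(x + 4) = 0. The curves meet at x = -4, 1, 3.
On [-4, 1], v = 2*x + 4 is on top; that piece has area ∫[-4,1] (-(-x**3 + 13*x - 12)) dx = 375/4.
On [1, 3], v = -x**3 + 15*x - 8 is on top; that piece has area ∫[1,3] (-x**3 + 13*x - 12) dx = 8.
Total enclosed area = 375/4 + 8 = 407/4.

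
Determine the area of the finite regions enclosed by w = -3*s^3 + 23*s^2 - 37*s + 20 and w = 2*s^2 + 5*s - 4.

37/4

Set the curves equal: -3*s^3 + 23*s^2 - 37*s + 20 = 2*s^2 + 5*s - 4, so -3*s^3 + 21*s^2 - 42*s + 24 = 0, which factors as -3*(s - 4)*(s - 2)*(s - 1) = 0. The curves meet at s = 1, 2, 4.
On [1, 2], w = 2*s^2 + 5*s - 4 is on top; that piece has area ∫[1,2] (-(-3*s^3 + 21*s^2 - 42*s + 24)) ds = 5/4.
On [2, 4], w = -3*s^3 + 23*s^2 - 37*s + 20 is on top; that piece has area ∫[2,4] (-3*s^3 + 21*s^2 - 42*s + 24) ds = 8.
Total enclosed area = 5/4 + 8 = 37/4.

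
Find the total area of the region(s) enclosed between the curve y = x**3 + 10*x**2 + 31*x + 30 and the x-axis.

The curve meets the x-axis where x**3 + 10*x**2 + 31*x + 30 = 0, i.e. (x + 2)*(x + 3)*(x + 5) = 0, at x = -5, -3, -2.
On [-5, -3] the curve lies above the axis; ∫[-5,-3] (x**3 + 10*x**2 + 31*x + 30) dx = 8/3, giving area 8/3.
On [-3, -2] the curve lies below the axis; ∫[-3,-2] (x**3 + 10*x**2 + 31*x + 30) dx = -5/12, giving area 5/12.
Total area = 8/3 + 5/12 = 37/12.

37/12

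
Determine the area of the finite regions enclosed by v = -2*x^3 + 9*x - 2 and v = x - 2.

Set the curves equal: -2*x^3 + 9*x - 2 = x - 2, so -2*x^3 + 8*x = 0, which factors as -2*x*(x - 2)*(x + 2) = 0. The curves meet at x = -2, 0, 2.
On [-2, 0], v = x - 2 is on top; that piece has area ∫[-2,0] (-(-2*x^3 + 8*x)) dx = 8.
On [0, 2], v = -2*x^3 + 9*x - 2 is on top; that piece has area ∫[0,2] (-2*x^3 + 8*x) dx = 8.
Total enclosed area = 8 + 8 = 16.

16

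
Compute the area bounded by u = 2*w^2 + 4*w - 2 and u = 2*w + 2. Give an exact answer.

Both boundary curves give u as a function of w, so integrate with respect to w. Setting them equal: 2*w^2 + 2*w - 4 = 0, i.e. 2*(w - 1)*(w + 2) = 0, so they meet at w = -2, 1.
For w in [-2, 1], u = 2*w^2 + 4*w - 2 is on the left; area = ∫[-2,1] (-(2*w^2 + 2*w - 4)) dw = 9.

9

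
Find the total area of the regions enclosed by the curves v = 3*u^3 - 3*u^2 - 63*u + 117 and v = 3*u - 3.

Set the curves equal: 3*u^3 - 3*u^2 - 63*u + 117 = 3*u - 3, so 3*u^3 - 3*u^2 - 66*u + 120 = 0, which factors as 3*(u - 4)*(u - 2)*(u + 5) = 0. The curves meet at u = -5, 2, 4.
On [-5, 2], v = 3*u^3 - 3*u^2 - 63*u + 117 is on top; that piece has area ∫[-5,2] (3*u^3 - 3*u^2 - 66*u + 120) du = 3773/4.
On [2, 4], v = 3*u - 3 is on top; that piece has area ∫[2,4] (-(3*u^3 - 3*u^2 - 66*u + 120)) du = 32.
Total enclosed area = 3773/4 + 32 = 3901/4.

3901/4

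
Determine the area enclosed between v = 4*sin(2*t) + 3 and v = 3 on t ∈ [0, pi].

8

The difference (4*sin(2*t) + 3) - (3) = 4*sin(2*t) changes sign at t = pi/2 inside [0, pi], so split the integral there.
∫[0,pi/2] (4*sin(2*t)) dt = 4.
∫[pi/2,pi] (4*sin(2*t)) dt = -4; the area of that piece is 4.
Total area = 4 + 4 = 8.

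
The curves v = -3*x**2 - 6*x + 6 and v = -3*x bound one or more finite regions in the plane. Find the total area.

Set the curves equal: -3*x**2 - 6*x + 6 = -3*x, so -3*x**2 - 3*x + 6 = 0, which factors as -3*(x - 1)*(x + 2) = 0. The curves meet at x = -2, 1.
On [-2, 1], v = -3*x**2 - 6*x + 6 is on top; that piece has area ∫[-2,1] (-3*x**2 - 3*x + 6) dx = 27/2.

27/2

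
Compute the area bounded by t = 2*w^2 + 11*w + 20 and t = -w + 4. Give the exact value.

Both boundary curves give t as a function of w, so integrate with respect to w. Setting them equal: 2*w^2 + 12*w + 16 = 0, i.e. 2*(w + 2)*(w + 4) = 0, so they meet at w = -4, -2.
For w in [-4, -2], t = 2*w^2 + 11*w + 20 is on the left; area = ∫[-4,-2] (-(2*w^2 + 12*w + 16)) dw = 8/3.

8/3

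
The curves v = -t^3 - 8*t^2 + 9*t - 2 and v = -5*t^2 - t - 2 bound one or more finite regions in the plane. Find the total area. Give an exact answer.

407/4

Set the curves equal: -t^3 - 8*t^2 + 9*t - 2 = -5*t^2 - t - 2, so -t^3 - 3*t^2 + 10*t = 0, which factors as -t*(t - 2)*(t + 5) = 0. The curves meet at t = -5, 0, 2.
On [-5, 0], v = -5*t^2 - t - 2 is on top; that piece has area ∫[-5,0] (-(-t^3 - 3*t^2 + 10*t)) dt = 375/4.
On [0, 2], v = -t^3 - 8*t^2 + 9*t - 2 is on top; that piece has area ∫[0,2] (-t^3 - 3*t^2 + 10*t) dt = 8.
Total enclosed area = 375/4 + 8 = 407/4.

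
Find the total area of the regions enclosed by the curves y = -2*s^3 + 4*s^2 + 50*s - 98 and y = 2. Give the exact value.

Set the curves equal: -2*s^3 + 4*s^2 + 50*s - 98 = 2, so -2*s^3 + 4*s^2 + 50*s - 100 = 0, which factors as -2*(s - 5)*(s - 2)*(s + 5) = 0. The curves meet at s = -5, 2, 5.
On [-5, 2], y = 2 is on top; that piece has area ∫[-5,2] (-(-2*s^3 + 4*s^2 + 50*s - 100)) ds = 4459/6.
On [2, 5], y = -2*s^3 + 4*s^2 + 50*s - 98 is on top; that piece has area ∫[2,5] (-2*s^3 + 4*s^2 + 50*s - 100) ds = 153/2.
Total enclosed area = 4459/6 + 153/2 = 2459/3.

2459/3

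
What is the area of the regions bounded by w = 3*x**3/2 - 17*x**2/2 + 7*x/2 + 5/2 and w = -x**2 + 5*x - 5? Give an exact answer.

Set the curves equal: 3*x**3/2 - 17*x**2/2 + 7*x/2 + 5/2 = -x**2 + 5*x - 5, so 3*x**3/2 - 15*x**2/2 - 3*x/2 + 15/2 = 0, which factors as 3*(x - 5)*(x - 1)*(x + 1)/2 = 0. The curves meet at x = -1, 1, 5.
On [-1, 1], w = 3*x**3/2 - 17*x**2/2 + 7*x/2 + 5/2 is on top; that piece has area ∫[-1,1] (3*x**3/2 - 15*x**2/2 - 3*x/2 + 15/2) dx = 10.
On [1, 5], w = -x**2 + 5*x - 5 is on top; that piece has area ∫[1,5] (-(3*x**3/2 - 15*x**2/2 - 3*x/2 + 15/2)) dx = 64.
Total enclosed area = 10 + 64 = 74.

74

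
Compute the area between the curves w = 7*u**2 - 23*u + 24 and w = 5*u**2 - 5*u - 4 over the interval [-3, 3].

638/3

The difference (7*u**2 - 23*u + 24) - (5*u**2 - 5*u - 4) = 2*u**2 - 18*u + 28 changes sign at u = 2 inside [-3, 3], so split the integral there.
∫[-3,2] (2*u**2 - 18*u + 28) du = 625/3.
∫[2,3] (2*u**2 - 18*u + 28) du = -13/3; the area of that piece is 13/3.
Total area = 625/3 + 13/3 = 638/3.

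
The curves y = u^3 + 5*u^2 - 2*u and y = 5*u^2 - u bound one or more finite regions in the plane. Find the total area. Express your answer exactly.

Set the curves equal: u^3 + 5*u^2 - 2*u = 5*u^2 - u, so u^3 - u = 0, which factors as u*(u - 1)*(u + 1) = 0. The curves meet at u = -1, 0, 1.
On [-1, 0], y = u^3 + 5*u^2 - 2*u is on top; that piece has area ∫[-1,0] (u^3 - u) du = 1/4.
On [0, 1], y = 5*u^2 - u is on top; that piece has area ∫[0,1] (-(u^3 - u)) du = 1/4.
Total enclosed area = 1/4 + 1/4 = 1/2.

1/2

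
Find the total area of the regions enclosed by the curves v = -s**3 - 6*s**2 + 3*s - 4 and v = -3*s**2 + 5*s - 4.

1/2

Set the curves equal: -s**3 - 6*s**2 + 3*s - 4 = -3*s**2 + 5*s - 4, so -s**3 - 3*s**2 - 2*s = 0, which factors as -s*(s + 1)*(s + 2) = 0. The curves meet at s = -2, -1, 0.
On [-2, -1], v = -3*s**2 + 5*s - 4 is on top; that piece has area ∫[-2,-1] (-(-s**3 - 3*s**2 - 2*s)) ds = 1/4.
On [-1, 0], v = -s**3 - 6*s**2 + 3*s - 4 is on top; that piece has area ∫[-1,0] (-s**3 - 3*s**2 - 2*s) ds = 1/4.
Total enclosed area = 1/4 + 1/4 = 1/2.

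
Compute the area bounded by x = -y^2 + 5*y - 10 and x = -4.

Both boundary curves give x as a function of y, so integrate with respect to y. Setting them equal: -y^2 + 5*y - 6 = 0, i.e. -(y - 3)*(y - 2) = 0, so they meet at y = 2, 3.
For y in [2, 3], x = -y^2 + 5*y - 10 is on the right; area = ∫[2,3] (-y^2 + 5*y - 6) dy = 1/6.

1/6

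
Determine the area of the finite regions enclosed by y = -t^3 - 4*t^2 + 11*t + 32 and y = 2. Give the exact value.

863/6

Set the curves equal: -t^3 - 4*t^2 + 11*t + 32 = 2, so -t^3 - 4*t^2 + 11*t + 30 = 0, which factors as -(t - 3)*(t + 2)*(t + 5) = 0. The curves meet at t = -5, -2, 3.
On [-5, -2], y = 2 is on top; that piece has area ∫[-5,-2] (-(-t^3 - 4*t^2 + 11*t + 30)) dt = 117/4.
On [-2, 3], y = -t^3 - 4*t^2 + 11*t + 32 is on top; that piece has area ∫[-2,3] (-t^3 - 4*t^2 + 11*t + 30) dt = 1375/12.
Total enclosed area = 117/4 + 1375/12 = 863/6.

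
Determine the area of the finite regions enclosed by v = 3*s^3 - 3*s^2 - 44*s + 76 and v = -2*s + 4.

Set the curves equal: 3*s^3 - 3*s^2 - 44*s + 76 = -2*s + 4, so 3*s^3 - 3*s^2 - 42*s + 72 = 0, which factors as 3*(s - 3)*(s - 2)*(s + 4) = 0. The curves meet at s = -4, 2, 3.
On [-4, 2], v = 3*s^3 - 3*s^2 - 44*s + 76 is on top; that piece has area ∫[-4,2] (3*s^3 - 3*s^2 - 42*s + 72) ds = 432.
On [2, 3], v = -2*s + 4 is on top; that piece has area ∫[2,3] (-(3*s^3 - 3*s^2 - 42*s + 72)) ds = 13/4.
Total enclosed area = 432 + 13/4 = 1741/4.

1741/4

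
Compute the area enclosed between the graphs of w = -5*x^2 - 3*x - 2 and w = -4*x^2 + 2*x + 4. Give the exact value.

1/6

Set the curves equal: -5*x^2 - 3*x - 2 = -4*x^2 + 2*x + 4, so -x^2 - 5*x - 6 = 0, which factors as -(x + 2)*(x + 3) = 0. The curves meet at x = -3, -2.
On [-3, -2], w = -5*x^2 - 3*x - 2 is on top; that piece has area ∫[-3,-2] (-x^2 - 5*x - 6) dx = 1/6.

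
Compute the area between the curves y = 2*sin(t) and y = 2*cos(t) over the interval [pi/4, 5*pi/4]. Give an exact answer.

4*sqrt(2)

On [pi/4, 5*pi/4], (2*sin(t)) - (2*cos(t)) = 2*sin(t) - 2*cos(t) is ≥ 0 throughout, so the area is a single integral of |2*sin(t) - 2*cos(t)|.
∫[pi/4,5*pi/4] (2*sin(t) - 2*cos(t)) dt = 4*sqrt(2).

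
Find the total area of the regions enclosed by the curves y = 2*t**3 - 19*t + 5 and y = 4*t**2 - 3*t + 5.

296/3

Set the curves equal: 2*t**3 - 19*t + 5 = 4*t**2 - 3*t + 5, so 2*t**3 - 4*t**2 - 16*t = 0, which factors as 2*t*(t - 4)*(t + 2) = 0. The curves meet at t = -2, 0, 4.
On [-2, 0], y = 2*t**3 - 19*t + 5 is on top; that piece has area ∫[-2,0] (2*t**3 - 4*t**2 - 16*t) dt = 40/3.
On [0, 4], y = 4*t**2 - 3*t + 5 is on top; that piece has area ∫[0,4] (-(2*t**3 - 4*t**2 - 16*t)) dt = 256/3.
Total enclosed area = 40/3 + 256/3 = 296/3.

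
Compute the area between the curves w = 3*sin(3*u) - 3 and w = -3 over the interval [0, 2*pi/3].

The difference (3*sin(3*u) - 3) - (-3) = 3*sin(3*u) changes sign at u = pi/3 inside [0, 2*pi/3], so split the integral there.
∫[0,pi/3] (3*sin(3*u)) du = 2.
∫[pi/3,2*pi/3] (3*sin(3*u)) du = -2; the area of that piece is 2.
Total area = 2 + 2 = 4.

4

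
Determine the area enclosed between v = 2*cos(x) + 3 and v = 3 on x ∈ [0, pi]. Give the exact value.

4

The difference (2*cos(x) + 3) - (3) = 2*cos(x) changes sign at x = pi/2 inside [0, pi], so split the integral there.
∫[0,pi/2] (2*cos(x)) dx = 2.
∫[pi/2,pi] (2*cos(x)) dx = -2; the area of that piece is 2.
Total area = 2 + 2 = 4.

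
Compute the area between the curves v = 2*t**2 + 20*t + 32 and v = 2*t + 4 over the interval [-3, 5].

The difference (2*t**2 + 20*t + 32) - (2*t + 4) = 2*t**2 + 18*t + 28 changes sign at t = -2 inside [-3, 5], so split the integral there.
∫[-3,-2] (2*t**2 + 18*t + 28) dt = -13/3; the area of that piece is 13/3.
∫[-2,5] (2*t**2 + 18*t + 28) dt = 1421/3.
Total area = 13/3 + 1421/3 = 478.

478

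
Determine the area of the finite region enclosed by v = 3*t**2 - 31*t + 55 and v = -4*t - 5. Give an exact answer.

Set the curves equal: 3*t**2 - 31*t + 55 = -4*t - 5, so 3*t**2 - 27*t + 60 = 0, which factors as 3*(t - 5)*(t - 4) = 0. The curves meet at t = 4, 5.
On [4, 5], v = -4*t - 5 is on top; that piece has area ∫[4,5] (-(3*t**2 - 27*t + 60)) dt = 1/2.

1/2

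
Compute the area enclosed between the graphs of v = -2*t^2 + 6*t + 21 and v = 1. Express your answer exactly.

Set the curves equal: -2*t^2 + 6*t + 21 = 1, so -2*t^2 + 6*t + 20 = 0, which factors as -2*(t - 5)*(t + 2) = 0. The curves meet at t = -2, 5.
On [-2, 5], v = -2*t^2 + 6*t + 21 is on top; that piece has area ∫[-2,5] (-2*t^2 + 6*t + 20) dt = 343/3.

343/3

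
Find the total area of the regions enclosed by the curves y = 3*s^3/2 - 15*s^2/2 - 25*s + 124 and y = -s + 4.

5137/8

Set the curves equal: 3*s^3/2 - 15*s^2/2 - 25*s + 124 = -s + 4, so 3*s^3/2 - 15*s^2/2 - 24*s + 120 = 0, which factors as 3*(s - 5)*(s - 4)*(s + 4)/2 = 0. The curves meet at s = -4, 4, 5.
On [-4, 4], y = 3*s^3/2 - 15*s^2/2 - 25*s + 124 is on top; that piece has area ∫[-4,4] (3*s^3/2 - 15*s^2/2 - 24*s + 120) ds = 640.
On [4, 5], y = -s + 4 is on top; that piece has area ∫[4,5] (-(3*s^3/2 - 15*s^2/2 - 24*s + 120)) ds = 17/8.
Total enclosed area = 640 + 17/8 = 5137/8.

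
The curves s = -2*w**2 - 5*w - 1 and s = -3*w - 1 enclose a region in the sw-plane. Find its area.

Both boundary curves give s as a function of w, so integrate with respect to w. Setting them equal: -2*w**2 - 2*w = 0, i.e. -2*w*(w + 1) = 0, so they meet at w = -1, 0.
For w in [-1, 0], s = -2*w**2 - 5*w - 1 is on the right; area = ∫[-1,0] (-2*w**2 - 2*w) dw = 1/3.

1/3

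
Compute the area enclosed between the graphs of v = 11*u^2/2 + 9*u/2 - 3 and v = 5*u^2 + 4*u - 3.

1/12

Set the curves equal: 11*u^2/2 + 9*u/2 - 3 = 5*u^2 + 4*u - 3, so u^2/2 + u/2 = 0, which factors as u*(u + 1)/2 = 0. The curves meet at u = -1, 0.
On [-1, 0], v = 5*u^2 + 4*u - 3 is on top; that piece has area ∫[-1,0] (-(u^2/2 + u/2)) du = 1/12.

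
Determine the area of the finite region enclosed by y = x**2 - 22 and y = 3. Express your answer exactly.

Set the curves equal: x**2 - 22 = 3, so x**2 - 25 = 0, which factors as (x - 5)*(x + 5) = 0. The curves meet at x = -5, 5.
On [-5, 5], y = 3 is on top; that piece has area ∫[-5,5] (-(x**2 - 25)) dx = 500/3.

500/3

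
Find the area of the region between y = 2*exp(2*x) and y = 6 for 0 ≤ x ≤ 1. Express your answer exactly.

-11 + 6*log(3) + exp(2)

The difference (2*exp(2*x)) - (6) = 2*exp(2*x) - 6 changes sign at x = log(3)/2 inside [0, 1], so split the integral there.
∫[0,log(3)/2] (2*exp(2*x) - 6) dx = 2 - log(27); the area of that piece is -2 + log(27).
∫[log(3)/2,1] (2*exp(2*x) - 6) dx = -9 + 3*log(3) + exp(2).
Total area = (-2 + log(27)) + (-9 + 3*log(3) + exp(2)) = -11 + 6*log(3) + exp(2).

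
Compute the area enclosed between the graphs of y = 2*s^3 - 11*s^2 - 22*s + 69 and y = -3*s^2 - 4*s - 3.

Set the curves equal: 2*s^3 - 11*s^2 - 22*s + 69 = -3*s^2 - 4*s - 3, so 2*s^3 - 8*s^2 - 18*s + 72 = 0, which factors as 2*(s - 4)*(s - 3)*(s + 3) = 0. The curves meet at s = -3, 3, 4.
On [-3, 3], y = 2*s^3 - 11*s^2 - 22*s + 69 is on top; that piece has area ∫[-3,3] (2*s^3 - 8*s^2 - 18*s + 72) ds = 288.
On [3, 4], y = -3*s^2 - 4*s - 3 is on top; that piece has area ∫[3,4] (-(2*s^3 - 8*s^2 - 18*s + 72)) ds = 13/6.
Total enclosed area = 288 + 13/6 = 1741/6.

1741/6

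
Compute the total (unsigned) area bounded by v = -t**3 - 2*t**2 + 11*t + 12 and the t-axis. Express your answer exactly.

The curve meets the t-axis where -t**3 - 2*t**2 + 11*t + 12 = 0, i.e. -(t - 3)*(t + 1)*(t + 4) = 0, at t = -4, -1, 3.
On [-4, -1] the curve lies below the axis; ∫[-4,-1] (-t**3 - 2*t**2 + 11*t + 12) dt = -99/4, giving area 99/4.
On [-1, 3] the curve lies above the axis; ∫[-1,3] (-t**3 - 2*t**2 + 11*t + 12) dt = 160/3, giving area 160/3.
Total area = 99/4 + 160/3 = 937/12.

937/12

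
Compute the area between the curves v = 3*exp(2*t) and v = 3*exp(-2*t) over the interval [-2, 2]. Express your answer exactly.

The difference (3*exp(2*t)) - (3*exp(-2*t)) = 3*exp(2*t) - 3*exp(-2*t) changes sign at t = 0 inside [-2, 2], so split the integral there.
∫[-2,0] (3*exp(2*t) - 3*exp(-2*t)) dt = -3*exp(4)/2 - 3*exp(-4)/2 + 3; the area of that piece is -3 + 3*exp(-4)/2 + 3*exp(4)/2.
∫[0,2] (3*exp(2*t) - 3*exp(-2*t)) dt = -3 + 3*exp(-4)/2 + 3*exp(4)/2.
Total area = (-3 + 3*exp(-4)/2 + 3*exp(4)/2) + (-3 + 3*exp(-4)/2 + 3*exp(4)/2) = -6 + 3*exp(-4) + 3*exp(4).

-6 + 3*exp(-4) + 3*exp(4)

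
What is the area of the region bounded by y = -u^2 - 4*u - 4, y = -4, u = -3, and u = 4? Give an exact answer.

187/3

The difference (-u^2 - 4*u - 4) - (-4) = -u^2 - 4*u changes sign at u = 0 inside [-3, 4], so split the integral there.
∫[-3,0] (-u^2 - 4*u) du = 9.
∫[0,4] (-u^2 - 4*u) du = -160/3; the area of that piece is 160/3.
Total area = 9 + 160/3 = 187/3.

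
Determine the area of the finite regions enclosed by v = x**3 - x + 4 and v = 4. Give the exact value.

Set the curves equal: x**3 - x + 4 = 4, so x**3 - x = 0, which factors as x*(x - 1)*(x + 1) = 0. The curves meet at x = -1, 0, 1.
On [-1, 0], v = x**3 - x + 4 is on top; that piece has area ∫[-1,0] (x**3 - x) dx = 1/4.
On [0, 1], v = 4 is on top; that piece has area ∫[0,1] (-(x**3 - x)) dx = 1/4.
Total enclosed area = 1/4 + 1/4 = 1/2.

1/2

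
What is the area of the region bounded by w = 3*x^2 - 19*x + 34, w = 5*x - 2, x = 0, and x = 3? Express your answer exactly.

37

The difference (3*x^2 - 19*x + 34) - (5*x - 2) = 3*x^2 - 24*x + 36 changes sign at x = 2 inside [0, 3], so split the integral there.
∫[0,2] (3*x^2 - 24*x + 36) dx = 32.
∫[2,3] (3*x^2 - 24*x + 36) dx = -5; the area of that piece is 5.
Total area = 32 + 5 = 37.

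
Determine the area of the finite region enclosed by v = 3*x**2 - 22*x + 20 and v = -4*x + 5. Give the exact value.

32

Set the curves equal: 3*x**2 - 22*x + 20 = -4*x + 5, so 3*x**2 - 18*x + 15 = 0, which factors as 3*(x - 5)*(x - 1) = 0. The curves meet at x = 1, 5.
On [1, 5], v = -4*x + 5 is on top; that piece has area ∫[1,5] (-(3*x**2 - 18*x + 15)) dx = 32.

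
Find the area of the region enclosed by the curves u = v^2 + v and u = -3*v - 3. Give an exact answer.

Both boundary curves give u as a function of v, so integrate with respect to v. Setting them equal: v^2 + 4*v + 3 = 0, i.e. (v + 1)*(v + 3) = 0, so they meet at v = -3, -1.
For v in [-3, -1], u = v^2 + v is on the left; area = ∫[-3,-1] (-(v^2 + 4*v + 3)) dv = 4/3.

4/3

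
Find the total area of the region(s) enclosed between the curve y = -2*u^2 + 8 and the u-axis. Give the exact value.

64/3

The curve meets the u-axis where -2*u^2 + 8 = 0, i.e. -2*(u - 2)*(u + 2) = 0, at u = -2, 2.
On [-2, 2] the curve lies above the axis; ∫[-2,2] (-2*u^2 + 8) du = 64/3, giving area 64/3.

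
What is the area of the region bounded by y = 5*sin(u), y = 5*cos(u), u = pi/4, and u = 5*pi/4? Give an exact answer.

10*sqrt(2)

On [pi/4, 5*pi/4], (5*sin(u)) - (5*cos(u)) = 5*sin(u) - 5*cos(u) is ≥ 0 throughout, so the area is a single integral of |5*sin(u) - 5*cos(u)|.
∫[pi/4,5*pi/4] (5*sin(u) - 5*cos(u)) du = 10*sqrt(2).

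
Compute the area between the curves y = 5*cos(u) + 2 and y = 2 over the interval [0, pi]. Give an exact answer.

The difference (5*cos(u) + 2) - (2) = 5*cos(u) changes sign at u = pi/2 inside [0, pi], so split the integral there.
∫[0,pi/2] (5*cos(u)) du = 5.
∫[pi/2,pi] (5*cos(u)) du = -5; the area of that piece is 5.
Total area = 5 + 5 = 10.

10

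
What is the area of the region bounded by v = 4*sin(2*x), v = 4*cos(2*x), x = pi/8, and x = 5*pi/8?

On [pi/8, 5*pi/8], (4*sin(2*x)) - (4*cos(2*x)) = 4*sin(2*x) - 4*cos(2*x) is ≥ 0 throughout, so the area is a single integral of |4*sin(2*x) - 4*cos(2*x)|.
∫[pi/8,5*pi/8] (4*sin(2*x) - 4*cos(2*x)) dx = 4*sqrt(2).

4*sqrt(2)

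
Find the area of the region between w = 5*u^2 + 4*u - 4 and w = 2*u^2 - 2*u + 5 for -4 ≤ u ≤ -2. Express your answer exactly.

The difference (5*u^2 + 4*u - 4) - (2*u^2 - 2*u + 5) = 3*u^2 + 6*u - 9 changes sign at u = -3 inside [-4, -2], so split the integral there.
∫[-4,-3] (3*u^2 + 6*u - 9) du = 7.
∫[-3,-2] (3*u^2 + 6*u - 9) du = -5; the area of that piece is 5.
Total area = 7 + 5 = 12.

12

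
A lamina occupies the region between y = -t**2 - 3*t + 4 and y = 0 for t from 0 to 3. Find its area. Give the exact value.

The difference (-t**2 - 3*t + 4) - (0) = -t**2 - 3*t + 4 changes sign at t = 1 inside [0, 3], so split the integral there.
∫[0,1] (-t**2 - 3*t + 4) dt = 13/6.
∫[1,3] (-t**2 - 3*t + 4) dt = -38/3; the area of that piece is 38/3.
Total area = 13/6 + 38/3 = 89/6.

89/6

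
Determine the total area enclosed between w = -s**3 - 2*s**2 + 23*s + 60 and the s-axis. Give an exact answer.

5137/12

The curve meets the s-axis where -s**3 - 2*s**2 + 23*s + 60 = 0, i.e. -(s - 5)*(s + 3)*(s + 4) = 0, at s = -4, -3, 5.
On [-4, -3] the curve lies below the axis; ∫[-4,-3] (-s**3 - 2*s**2 + 23*s + 60) ds = -17/12, giving area 17/12.
On [-3, 5] the curve lies above the axis; ∫[-3,5] (-s**3 - 2*s**2 + 23*s + 60) ds = 1280/3, giving area 1280/3.
Total area = 17/12 + 1280/3 = 5137/12.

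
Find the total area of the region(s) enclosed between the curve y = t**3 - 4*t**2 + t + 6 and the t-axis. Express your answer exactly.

71/6

The curve meets the t-axis where t**3 - 4*t**2 + t + 6 = 0, i.e. (t - 3)*(t - 2)*(t + 1) = 0, at t = -1, 2, 3.
On [-1, 2] the curve lies above the axis; ∫[-1,2] (t**3 - 4*t**2 + t + 6) dt = 45/4, giving area 45/4.
On [2, 3] the curve lies below the axis; ∫[2,3] (t**3 - 4*t**2 + t + 6) dt = -7/12, giving area 7/12.
Total area = 45/4 + 7/12 = 71/6.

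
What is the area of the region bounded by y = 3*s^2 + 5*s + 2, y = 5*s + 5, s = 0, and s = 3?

22

The difference (3*s^2 + 5*s + 2) - (5*s + 5) = 3*s^2 - 3 changes sign at s = 1 inside [0, 3], so split the integral there.
∫[0,1] (3*s^2 - 3) ds = -2; the area of that piece is 2.
∫[1,3] (3*s^2 - 3) ds = 20.
Total area = 2 + 20 = 22.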